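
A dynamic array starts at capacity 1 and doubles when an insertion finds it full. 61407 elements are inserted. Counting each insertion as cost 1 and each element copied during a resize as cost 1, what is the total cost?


n = 61407
Insertion costs: 61407
Resizes copy 1, 2, 4, ... up to the largest power of 2 that is <= n-1 = 61406, i.e. 32768.
Copy costs = 1 + 2 + 4 + 8 + 16 + 32 + 64 + 128 + 256 + 512 + 1024 + 2048 + 4096 + 8192 + 16384 + 32768 = 65535
Total = 61407 + 65535 = 126942


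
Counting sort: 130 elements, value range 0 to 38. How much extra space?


n = 130 (output array)
k = 39 (count array for 39 distinct values)
Extra space = 130 + 39 = 169


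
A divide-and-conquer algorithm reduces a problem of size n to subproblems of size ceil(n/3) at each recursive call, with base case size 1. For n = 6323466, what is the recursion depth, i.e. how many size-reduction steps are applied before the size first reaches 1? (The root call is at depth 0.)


Each step divides the size by 3 (rounding up); after k steps the size is ceil(n/3^k), which equals 1 exactly when 3^k >= n.
So the depth is the smallest k with 3^k >= 6323466, i.e. ceil(log_3(6323466)).
3^14 = 4782969 < 6323466 <= 14348907 = 3^15
Recursion depth = 15


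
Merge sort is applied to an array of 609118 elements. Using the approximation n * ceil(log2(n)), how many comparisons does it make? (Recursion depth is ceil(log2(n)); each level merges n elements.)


Merge sort divides the array into halves recursively.
Number of levels = ceil(log2(609118)) = 20
At each level, approximately n = 609118 comparisons are needed for merging.
Total comparisons ~ n * ceil(log2(n)) = 609118 * 20 = 12182360


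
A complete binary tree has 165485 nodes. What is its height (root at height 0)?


In a complete binary tree, level k holds nodes 2^k .. 2^(k+1)-1 (1-indexed).
Height = floor(log2(n)) = floor(log2(165485)) = 17
Check: 2^17 = 131072 <= 165485 < 262144 = 2^18


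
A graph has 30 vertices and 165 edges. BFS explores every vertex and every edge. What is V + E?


A full BFS traversal dequeues each vertex once and examines each edge once.
Vertex visits: 30
Edge visits: 165
V + E = 30 + 165 = 195


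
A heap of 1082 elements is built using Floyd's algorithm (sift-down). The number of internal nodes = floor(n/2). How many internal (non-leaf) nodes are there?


Leaf nodes occupy roughly half the array.
Sift-down is called for each internal node, starting from the last one.
Internal nodes = floor(n/2) = floor(1082/2) = 541


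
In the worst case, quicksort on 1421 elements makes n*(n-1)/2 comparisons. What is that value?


Sum of comparisons per partition:
1420 + 1419 + ... + 1 + 0
= 1421 * (1421 - 1) / 2
= 1421 * 1420 / 2
= 1008910


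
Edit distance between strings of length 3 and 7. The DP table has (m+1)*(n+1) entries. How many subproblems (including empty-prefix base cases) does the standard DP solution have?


The table includes base cases (empty prefixes).
Rows: (m+1) = 4
Columns: (n+1) = 8
Total = 4 * 8 = 32


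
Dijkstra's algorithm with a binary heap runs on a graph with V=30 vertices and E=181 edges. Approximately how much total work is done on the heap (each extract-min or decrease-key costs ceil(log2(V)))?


Dijkstra with a binary heap: each vertex is extracted once, each edge may relax once.
Each heap operation costs O(log V).
V + E = 30 + 181 = 211
ceil(log2(30)) = 5 (since 2^4 = 16 < 30 <= 32 = 2^5)
Total heap work = (V+E) * ceil(log2(V)) = 211 * 5 = 1055


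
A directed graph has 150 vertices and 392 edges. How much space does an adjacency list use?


Adjacency list: one list head per vertex + one entry per edge
Vertex heads: 150
Edge entries: 392
Total = 150 + 392 = 542


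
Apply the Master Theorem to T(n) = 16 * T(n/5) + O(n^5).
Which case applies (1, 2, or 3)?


The Master Theorem: T(n) = a*T(n/b) + O(n^c)
  a = 16, b = 5, c = 5
log_b(a) = log_5(16) ~ 1.723
Compare b^c with a: 5^5 = 3125 > 16, so c > log_b(a).
Since c > log_b(a), Case 3 applies.
T(n) = O(n^5)
Master Theorem case = 3


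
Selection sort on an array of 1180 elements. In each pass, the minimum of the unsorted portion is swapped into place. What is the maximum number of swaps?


Selection sort performs one swap per pass:
  Pass 1: find min in positions 0 to 1179, swap with position 0
  Pass 2: find min in positions 1 to 1179, swap with position 1
  Pass 3: find min in positions 2 to 1179, swap with position 2
  Pass 4: find min in positions 3 to 1179, swap with position 3
  Pass 5: find min in positions 4 to 1179, swap with position 4
  ... (1174 more passes)
Total passes (and swaps) = n - 1 = 1180 - 1 = 1179


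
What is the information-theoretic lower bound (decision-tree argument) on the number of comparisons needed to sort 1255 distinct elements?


A binary decision tree of height h has at most 2^h leaves and needs at least n! of them, so h >= ceil(log2(n!)).
1255! is far too large to multiply out, so use Stirling's series:
  ln(n!) ~ n ln n - n + (1/2) ln(2 pi n) + 1/(12n)  (error below 1/(360 n^3), negligible here)
  ln(1255) = 7.1348909
  n ln n = 1255 * 7.1348909 = 8954.2881
  (1/2) ln(2 pi * 1255) = (1/2) ln(7885.3976) = 4.4864
  1/(12*1255) = 0.0001
  ln(1255!) ~ 8954.2881 - 1255 + 4.4864 + 0.0001 = 7703.7746
Convert to base 2: log2(1255!) = 7703.7746 / ln 2 = 7703.7746 / 0.69314718 = 11114.1974
ceil(11114.1974) = 11115


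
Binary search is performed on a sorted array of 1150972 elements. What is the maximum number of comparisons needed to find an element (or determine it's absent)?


Binary search halves the search space each comparison:
  Step 1: search space = 1150972 -> 575486
  Step 2: search space = 575486 -> 287743
  Step 3: search space = 287743 -> 143871
  Step 4: search space = 143871 -> 71935
  Step 5: search space = 71935 -> 35967
  Step 6: search space = 35967 -> 17983
  Step 7: search space = 17983 -> 8991
  Step 8: search space = 8991 -> 4495
  Step 9: search space = 4495 -> 2247
  Step 10: search space = 2247 -> 1123
  Step 11: search space = 1123 -> 561
  Step 12: search space = 561 -> 280
  Step 13: search space = 280 -> 140
  Step 14: search space = 140 -> 70
  Step 15: search space = 70 -> 35
  Step 16: search space = 35 -> 17
  Step 17: search space = 17 -> 8
  Step 18: search space = 8 -> 4
  Step 19: search space = 4 -> 2
  Step 20: search space = 2 -> 1
  Step 21: search space = 1 (final check)
Maximum comparisons = floor(log2(1150972)) + 1 = 20 + 1 = 21


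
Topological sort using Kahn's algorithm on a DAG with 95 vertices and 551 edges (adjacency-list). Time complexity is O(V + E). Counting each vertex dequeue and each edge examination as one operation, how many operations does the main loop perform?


Kahn's algorithm:
  1. Compute in-degrees: O(V + E)
  2. Process queue: each vertex dequeued once (O(V))
     each edge examined once (O(E))
Total = V + E = 95 + 551 = 646


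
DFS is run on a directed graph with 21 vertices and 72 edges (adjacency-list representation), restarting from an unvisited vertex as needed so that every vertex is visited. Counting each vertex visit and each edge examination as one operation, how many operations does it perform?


A full DFS traversal processes each vertex exactly once (push/pop on stack).
Each directed edge is examined once.
V = 21, E = 72
V + E = 93


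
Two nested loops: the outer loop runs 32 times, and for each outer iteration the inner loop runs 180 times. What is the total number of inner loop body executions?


Outer loop: 32 iterations
Inner loop: 180 iterations per outer iteration
Total = 32 * 180 = 5760


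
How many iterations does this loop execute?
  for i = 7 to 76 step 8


The loop variable i takes values starting at 7 and increments by 8 each iteration.
Sequence: i = 7, 15, 23, 31, 39, 47, 55, 63, 71
The upper bound 76 is inclusive, so the count is floor((last - first) / step) + 1:
floor((76 - 7) / 8) + 1 = floor(69/8) + 1 = 8 + 1 = 9


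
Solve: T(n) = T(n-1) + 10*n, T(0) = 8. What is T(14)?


Expanding the recurrence:
T(14) = T(13) + 10*14
       = T(12) + 10*13 + 10*14
       ...
       = T(0) + 10*(1 + 2 + ... + 14)
       = 8 + 10 * 14*15/2
       = 8 + 10 * 105
       = 8 + 1050 = 1058


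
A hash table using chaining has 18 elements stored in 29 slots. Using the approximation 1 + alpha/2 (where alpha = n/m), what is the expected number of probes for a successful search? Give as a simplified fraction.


Load factor alpha = n/m = 18/29
Expected probes = 1 + alpha/2 = 1 + 18/(2*29)
= 1 + 18/58
= 58/58 + 18/58
= 76/58
Simplify: 38/29


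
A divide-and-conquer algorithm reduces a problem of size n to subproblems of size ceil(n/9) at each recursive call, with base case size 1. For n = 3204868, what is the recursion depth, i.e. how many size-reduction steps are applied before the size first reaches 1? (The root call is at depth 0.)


Each step divides the size by 9 (rounding up); after k steps the size is ceil(n/9^k), which equals 1 exactly when 9^k >= n.
So the depth is the smallest k with 9^k >= 3204868, i.e. ceil(log_9(3204868)).
9^6 = 531441 < 3204868 <= 4782969 = 9^7
Recursion depth = 7


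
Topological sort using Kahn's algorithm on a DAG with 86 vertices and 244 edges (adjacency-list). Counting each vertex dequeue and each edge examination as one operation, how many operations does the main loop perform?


Kahn's algorithm:
  1. Compute in-degrees: O(V + E)
  2. Process queue: each vertex dequeued once (O(V))
     each edge examined once (O(E))
Total = V + E = 86 + 244 = 330


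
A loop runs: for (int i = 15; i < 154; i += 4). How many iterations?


Loop starts at i = 15, increments by 4, stops when i >= 154.
Number of iterations = ceil((154 - 15) / 4)
= ceil(139 / 4)
= 35


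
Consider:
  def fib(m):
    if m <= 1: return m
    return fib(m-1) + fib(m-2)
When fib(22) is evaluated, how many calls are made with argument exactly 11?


Let N(m) = number of times fib(m) is called while evaluating fib(22).
N(22) = 1 (the initial call).
N(21) = 1 (only fib(22) calls it).
For 1 <= m <= 20: fib(m) is called by fib(m+1) and fib(m+2), so
  N(m) = N(m+1) + N(m+2).
fib(0) is called only by fib(2), so N(0) = N(2).
Walk down from m=22:
  N(22)=1, N(21)=1, N(20)=2, N(19)=3, N(18)=5, N(17)=8, N(16)=13, N(15)=21, N(14)=34, N(13)=55, N(12)=89, N(11)=144
N(11) = 144


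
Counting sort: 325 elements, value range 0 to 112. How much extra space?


n = 325 (output array)
k = 113 (count array for 113 distinct values)
Extra space = 325 + 113 = 438


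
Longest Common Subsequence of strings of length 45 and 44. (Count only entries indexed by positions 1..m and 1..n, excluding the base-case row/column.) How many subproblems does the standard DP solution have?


DP table indexed by positions in both strings.
First string: 45 positions
Second string: 44 positions
Total = 45 * 44 = 1980


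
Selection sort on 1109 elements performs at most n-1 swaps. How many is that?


Each of the 1108 passes places one element in its final position.
Pass 1: swap minimum into position 0
Pass 2: swap minimum of remaining into position 1
...
Pass 1108: last two elements, one swap
Maximum swaps = 1109 - 1 = 1108


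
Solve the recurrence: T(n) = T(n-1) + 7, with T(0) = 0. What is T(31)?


Unrolling the recurrence:
T(31) = T(30) + 7
       = T(29) + 7 + 7
       = T(28) + 7*3
       ...
       = T(0) + 7*31
       = 0 + 217 = 217


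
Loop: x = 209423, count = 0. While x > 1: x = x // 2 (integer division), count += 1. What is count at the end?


The variable x halves each step:
x = 209423 -> 104711 -> 52355 -> 26177 -> 13088 -> 6544 -> 3272 -> 1636 -> 818 -> 409 -> 204 -> 102 -> 51 -> 25 -> 12 -> 6 -> 3 -> 1
Number of halvings = floor(log2(209423)) = 17


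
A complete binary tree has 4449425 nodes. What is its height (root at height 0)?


In a complete binary tree, level k holds nodes 2^k .. 2^(k+1)-1 (1-indexed).
Height = floor(log2(n)) = floor(log2(4449425)) = 22
Check: 2^22 = 4194304 <= 4449425 < 8388608 = 2^23


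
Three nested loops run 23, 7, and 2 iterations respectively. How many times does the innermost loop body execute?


Loop 1 (outermost): 23 iterations
Loop 2 (middle): 7 iterations per outer
Loop 3 (innermost): 2 iterations per middle
Total = 23 * 7 * 2 = 322


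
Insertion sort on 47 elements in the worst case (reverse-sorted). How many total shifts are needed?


In the worst case (reverse-sorted), each element shifts past all previous:
  Element 1: 1 shifts
  Element 2: 2 shifts
  Element 3: 3 shifts
  Element 4: 4 shifts
  Element 5: 5 shifts
  ...
  Element 46: 46 shifts
Total = 1 + 2 + ... + 46
= 47*(47-1)/2 = 1081


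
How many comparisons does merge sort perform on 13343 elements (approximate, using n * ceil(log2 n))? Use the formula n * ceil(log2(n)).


Recursion depth: ceil(log2(13343)) = 14
Each recursion level merges n = 13343 elements
Total = 13343 * 14 = 186802


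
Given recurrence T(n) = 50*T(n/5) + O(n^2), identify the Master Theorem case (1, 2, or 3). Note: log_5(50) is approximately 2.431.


Master Theorem parameters: a=50, b=5, c=2
log_b(a) = 2.431
Compare b^c with a: 5^2 = 25 < 50, so c < log_b(a).
Comparing c=2 vs log_b(a)=2.431:
2 < 2.431 => Case 1
Result: T(n) = O(n^(log_5 50)) ~ O(n^2.431)
Master Theorem case = 1


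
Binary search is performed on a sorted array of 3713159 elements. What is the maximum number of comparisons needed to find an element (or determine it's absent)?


Binary search halves the search space each comparison:
  Step 1: search space = 3713159 -> 1856579
  Step 2: search space = 1856579 -> 928289
  Step 3: search space = 928289 -> 464144
  Step 4: search space = 464144 -> 232072
  Step 5: search space = 232072 -> 116036
  Step 6: search space = 116036 -> 58018
  Step 7: search space = 58018 -> 29009
  Step 8: search space = 29009 -> 14504
  Step 9: search space = 14504 -> 7252
  Step 10: search space = 7252 -> 3626
  Step 11: search space = 3626 -> 1813
  Step 12: search space = 1813 -> 906
  Step 13: search space = 906 -> 453
  Step 14: search space = 453 -> 226
  Step 15: search space = 226 -> 113
  Step 16: search space = 113 -> 56
  Step 17: search space = 56 -> 28
  Step 18: search space = 28 -> 14
  Step 19: search space = 14 -> 7
  Step 20: search space = 7 -> 3
  Step 21: search space = 3 -> 1
  Step 22: search space = 1 (final check)
Maximum comparisons = floor(log2(3713159)) + 1 = 21 + 1 = 22


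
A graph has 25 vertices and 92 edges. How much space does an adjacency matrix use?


Adjacency matrix: V x V grid of entries
Space = V^2 = 25^2 = 25 * 25 = 625


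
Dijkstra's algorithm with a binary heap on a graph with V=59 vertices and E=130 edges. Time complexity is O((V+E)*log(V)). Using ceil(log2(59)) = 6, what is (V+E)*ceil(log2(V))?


Dijkstra with a binary heap: each vertex is extracted once, each edge may relax once.
Each heap operation costs O(log V).
V + E = 59 + 130 = 189
ceil(log2(59)) = 6 (since 2^5 = 32 < 59 <= 64 = 2^6)
Total heap work = (V+E) * ceil(log2(V)) = 189 * 6 = 1134


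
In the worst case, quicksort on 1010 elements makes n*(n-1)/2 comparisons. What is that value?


Sum of comparisons per partition:
1009 + 1008 + ... + 1 + 0
= 1010 * (1010 - 1) / 2
= 1010 * 1009 / 2
= 509545


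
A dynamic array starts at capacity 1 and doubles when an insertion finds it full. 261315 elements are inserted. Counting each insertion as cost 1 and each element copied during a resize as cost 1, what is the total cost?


n = 261315
Insertion costs: 261315
Resizes copy 1, 2, 4, ... up to the largest power of 2 that is <= n-1 = 261314, i.e. 131072.
Copy costs = 1 + 2 + 4 + 8 + 16 + 32 + 64 + 128 + 256 + 512 + 1024 + 2048 + 4096 + 8192 + 16384 + 32768 + 65536 + 131072 = 262143
Total = 261315 + 262143 = 523458


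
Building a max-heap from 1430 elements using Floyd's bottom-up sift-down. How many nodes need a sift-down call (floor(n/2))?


In a heap of 1430 elements (0-indexed array):
  Last element index: 1429
  Parent of last element: floor((1429 - 1) / 2) = 714
  Internal nodes: indices 0 to 714
  Count = floor(1430/2) = 715


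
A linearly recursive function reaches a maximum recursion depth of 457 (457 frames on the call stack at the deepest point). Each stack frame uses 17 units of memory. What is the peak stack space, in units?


Maximum recursion depth = 457 frames
Memory per frame = 17 units
Total stack space = depth * frame_size
= 457 * 17 = 7769


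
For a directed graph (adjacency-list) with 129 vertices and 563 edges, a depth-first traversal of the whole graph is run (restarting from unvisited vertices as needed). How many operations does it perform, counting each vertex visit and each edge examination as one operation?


A full DFS traversal visits each vertex once and examines each edge once.
V = 129
E = 563
Sum = 129 + 563 = 692


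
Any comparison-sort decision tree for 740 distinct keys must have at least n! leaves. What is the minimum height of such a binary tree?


A binary decision tree of height h has at most 2^h leaves and needs at least n! of them, so h >= ceil(log2(n!)).
740! is far too large to multiply out, so use Stirling's series:
  ln(n!) ~ n ln n - n + (1/2) ln(2 pi n) + 1/(12n)  (error below 1/(360 n^3), negligible here)
  ln(740) = 6.6066502
  n ln n = 740 * 6.6066502 = 4888.9211
  (1/2) ln(2 pi * 740) = (1/2) ln(4649.5571) = 4.2223
  1/(12*740) = 0.0001
  ln(740!) ~ 4888.9211 - 740 + 4.2223 + 0.0001 = 4153.1435
Convert to base 2: log2(740!) = 4153.1435 / ln 2 = 4153.1435 / 0.69314718 = 5991.7195
ceil(5991.7195) = 5992


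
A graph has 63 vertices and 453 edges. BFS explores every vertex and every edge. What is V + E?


A full BFS traversal dequeues each vertex once and examines each edge once.
Vertex visits: 63
Edge visits: 453
V + E = 63 + 453 = 516


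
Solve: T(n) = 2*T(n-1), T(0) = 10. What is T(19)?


Unrolling:
T(19) = 2*T(18) = 2^2*T(17) = ... = 2^19*T(0)
= 2^19 * 10
= 524288 * 10 = 5242880


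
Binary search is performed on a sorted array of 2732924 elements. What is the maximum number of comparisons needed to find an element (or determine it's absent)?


Binary search halves the search space each comparison:
  Step 1: search space = 2732924 -> 1366462
  Step 2: search space = 1366462 -> 683231
  Step 3: search space = 683231 -> 341615
  Step 4: search space = 341615 -> 170807
  Step 5: search space = 170807 -> 85403
  Step 6: search space = 85403 -> 42701
  Step 7: search space = 42701 -> 21350
  Step 8: search space = 21350 -> 10675
  Step 9: search space = 10675 -> 5337
  Step 10: search space = 5337 -> 2668
  Step 11: search space = 2668 -> 1334
  Step 12: search space = 1334 -> 667
  Step 13: search space = 667 -> 333
  Step 14: search space = 333 -> 166
  Step 15: search space = 166 -> 83
  Step 16: search space = 83 -> 41
  Step 17: search space = 41 -> 20
  Step 18: search space = 20 -> 10
  Step 19: search space = 10 -> 5
  Step 20: search space = 5 -> 2
  Step 21: search space = 2 -> 1
  Step 22: search space = 1 (final check)
Maximum comparisons = floor(log2(2732924)) + 1 = 21 + 1 = 22


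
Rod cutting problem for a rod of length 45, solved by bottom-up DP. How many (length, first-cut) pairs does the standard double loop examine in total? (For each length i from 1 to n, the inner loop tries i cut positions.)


For each subproblem length i = 1..45, the inner loop considers i possible first cuts.
Total = 1 + 2 + ... + 45
= 45*(45+1)/2
= 45*46/2 = 1035


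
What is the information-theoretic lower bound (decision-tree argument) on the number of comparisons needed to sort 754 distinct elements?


A binary decision tree of height h has at most 2^h leaves and needs at least n! of them, so h >= ceil(log2(n!)).
754! is far too large to multiply out, so use Stirling's series:
  ln(n!) ~ n ln n - n + (1/2) ln(2 pi n) + 1/(12n)  (error below 1/(360 n^3), negligible here)
  ln(754) = 6.6253924
  n ln n = 754 * 6.6253924 = 4995.5459
  (1/2) ln(2 pi * 754) = (1/2) ln(4737.5217) = 4.2316
  1/(12*754) = 0.0001
  ln(754!) ~ 4995.5459 - 754 + 4.2316 + 0.0001 = 4245.7776
Convert to base 2: log2(754!) = 4245.7776 / ln 2 = 4245.7776 / 0.69314718 = 6125.3623
ceil(6125.3623) = 6126


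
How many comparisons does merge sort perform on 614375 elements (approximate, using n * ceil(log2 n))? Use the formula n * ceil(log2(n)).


Recursion depth: ceil(log2(614375)) = 20
Each recursion level merges n = 614375 elements
Total = 614375 * 20 = 12287500


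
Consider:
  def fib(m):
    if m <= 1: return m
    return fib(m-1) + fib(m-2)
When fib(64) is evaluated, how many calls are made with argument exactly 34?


Let N(m) = number of times fib(m) is called while evaluating fib(64).
N(64) = 1 (the initial call).
N(63) = 1 (only fib(64) calls it).
For 1 <= m <= 62: fib(m) is called by fib(m+1) and fib(m+2), so
  N(m) = N(m+1) + N(m+2).
fib(0) is called only by fib(2), so N(0) = N(2).
Walk down from m=64:
  N(64)=1, N(63)=1, N(62)=2, N(61)=3, N(60)=5, N(59)=8, N(58)=13, N(57)=21, N(56)=34, N(55)=55, N(54)=89, N(53)=144, N(52)=233, N(51)=377, N(50)=610, N(49)=987, N(48)=1597, N(47)=2584, N(46)=4181, N(45)=6765, N(44)=10946, N(43)=17711, N(42)=28657, N(41)=46368, N(40)=75025, N(39)=121393, N(38)=196418, N(37)=317811, N(36)=514229, N(35)=832040, N(34)=1346269
N(34) = 1346269


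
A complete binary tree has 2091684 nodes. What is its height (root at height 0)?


In a complete binary tree, level k holds nodes 2^k .. 2^(k+1)-1 (1-indexed).
Height = floor(log2(n)) = floor(log2(2091684)) = 20
Check: 2^20 = 1048576 <= 2091684 < 2097152 = 2^21


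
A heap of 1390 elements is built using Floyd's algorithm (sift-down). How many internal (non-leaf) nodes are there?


Leaf nodes occupy roughly half the array.
Sift-down is called for each internal node, starting from the last one.
Internal nodes = floor(n/2) = floor(1390/2) = 695


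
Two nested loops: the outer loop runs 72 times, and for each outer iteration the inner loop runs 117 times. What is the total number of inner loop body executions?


Outer loop: 72 iterations
Inner loop: 117 iterations per outer iteration
Total = 72 * 117 = 8424


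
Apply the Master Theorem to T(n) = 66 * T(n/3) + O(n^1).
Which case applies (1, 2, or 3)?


The Master Theorem: T(n) = a*T(n/b) + O(n^c)
  a = 66, b = 3, c = 1
log_b(a) = log_3(66) ~ 3.814
Compare b^c with a: 3^1 = 3 < 66, so c < log_b(a).
Since c < log_b(a), Case 1 applies.
T(n) = O(n^(log_3 66)) ~ O(n^3.814)
Master Theorem case = 1


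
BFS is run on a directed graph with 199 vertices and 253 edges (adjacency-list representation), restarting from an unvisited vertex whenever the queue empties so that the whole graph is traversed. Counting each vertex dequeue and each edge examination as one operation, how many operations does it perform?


A full BFS traversal dequeues each vertex exactly once and examines each directed edge exactly once.
V = 199 (vertex processing cost)
E = 253 (edge examination cost)
Total operations proportional to V + E = 199 + 253 = 452


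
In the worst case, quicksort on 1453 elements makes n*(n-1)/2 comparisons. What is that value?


Sum of comparisons per partition:
1452 + 1451 + ... + 1 + 0
= 1453 * (1453 - 1) / 2
= 1453 * 1452 / 2
= 1054878


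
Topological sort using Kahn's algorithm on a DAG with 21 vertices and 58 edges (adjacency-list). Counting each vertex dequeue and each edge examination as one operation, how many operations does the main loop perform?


Kahn's algorithm:
  1. Compute in-degrees: O(V + E)
  2. Process queue: each vertex dequeued once (O(V))
     each edge examined once (O(E))
Total = V + E = 21 + 58 = 79


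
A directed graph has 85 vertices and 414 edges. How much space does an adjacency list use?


Adjacency list: one list head per vertex + one entry per edge
Vertex heads: 85
Edge entries: 414
Total = 85 + 414 = 499


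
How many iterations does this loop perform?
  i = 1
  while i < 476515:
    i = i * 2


The loop variable doubles each iteration:
i = 1 -> 2 -> 4 -> 8 -> 16 -> 32 -> 64 -> 128 -> 256 -> 512 -> 1024 -> 2048 -> 4096 -> 8192 -> 16384 -> 32768 -> 65536 -> 131072 -> 262144 -> 524288 (stop, 524288 >= 476515)
Number of doublings = ceil(log2(476515)) = 19


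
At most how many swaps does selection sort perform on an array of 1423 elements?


Each of the 1422 passes places one element in its final position.
Pass 1: swap minimum into position 0
Pass 2: swap minimum of remaining into position 1
...
Pass 1422: last two elements, one swap
Maximum swaps = 1423 - 1 = 1422


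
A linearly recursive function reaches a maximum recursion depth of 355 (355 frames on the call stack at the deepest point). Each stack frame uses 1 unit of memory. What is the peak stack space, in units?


Maximum recursion depth = 355 frames
Memory per frame = 1 unit
Total stack space = depth * frame_size
= 355 * 1 = 355


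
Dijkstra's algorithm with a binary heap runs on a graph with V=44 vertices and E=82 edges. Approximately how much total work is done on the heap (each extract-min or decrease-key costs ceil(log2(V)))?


Dijkstra with a binary heap: each vertex is extracted once, each edge may relax once.
Each heap operation costs O(log V).
V + E = 44 + 82 = 126
ceil(log2(44)) = 6 (since 2^5 = 32 < 44 <= 64 = 2^6)
Total heap work = (V+E) * ceil(log2(V)) = 126 * 6 = 756


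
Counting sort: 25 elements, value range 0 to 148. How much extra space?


n = 25 (output array)
k = 149 (count array for 149 distinct values)
Extra space = 25 + 149 = 174


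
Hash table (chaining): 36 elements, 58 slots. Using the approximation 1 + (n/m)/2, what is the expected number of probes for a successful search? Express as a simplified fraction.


Computing expected probes:
alpha = 36/58
= 1 + alpha/2
= 1 + 36/(2*58)
= (2*58 + 36) / (2*58)
= 152/116 = 38/29


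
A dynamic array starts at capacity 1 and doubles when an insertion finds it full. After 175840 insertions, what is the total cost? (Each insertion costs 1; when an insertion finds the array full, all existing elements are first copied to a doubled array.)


Insertion cost: 175840 (one per element)
Resizes occur just before inserting elements 2, 3, 5, 9, ...
Elements copied at each resize: 1 + 2 + 4 + 8 + 16 + 32 + 64 + 128 + 256 + 512 + 1024 + 2048 + 4096 + 8192 + 16384 + 32768 + 65536 + 131072
Sum of copies = 262143 (geometric series: 2^k - 1)
Total = 175840 + 262143 = 437983


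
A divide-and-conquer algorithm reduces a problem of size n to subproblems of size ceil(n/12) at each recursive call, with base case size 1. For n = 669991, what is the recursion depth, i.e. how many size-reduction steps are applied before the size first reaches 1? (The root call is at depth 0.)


Each step divides the size by 12 (rounding up); after k steps the size is ceil(n/12^k), which equals 1 exactly when 12^k >= n.
So the depth is the smallest k with 12^k >= 669991, i.e. ceil(log_12(669991)).
12^5 = 248832 < 669991 <= 2985984 = 12^6
Recursion depth = 6


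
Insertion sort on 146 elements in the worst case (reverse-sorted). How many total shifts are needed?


In the worst case (reverse-sorted), each element shifts past all previous:
  Element 1: 1 shifts
  Element 2: 2 shifts
  Element 3: 3 shifts
  Element 4: 4 shifts
  Element 5: 5 shifts
  ...
  Element 145: 145 shifts
Total = 1 + 2 + ... + 145
= 146*(146-1)/2 = 10585


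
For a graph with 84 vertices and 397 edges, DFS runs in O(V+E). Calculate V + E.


A full DFS traversal visits each vertex once and examines each edge once.
V = 84
E = 397
Sum = 84 + 397 = 481


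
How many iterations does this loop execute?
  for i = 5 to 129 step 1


The loop variable i takes values starting at 5 and increments by 1 each iteration.
Sequence: i = 5, 6, 7, 8, 9, 10, 11, 12, 13, ...
The upper bound 129 is inclusive, so the count is floor((last - first) / step) + 1:
floor((129 - 5) / 1) + 1 = floor(124/1) + 1 = 124 + 1 = 125


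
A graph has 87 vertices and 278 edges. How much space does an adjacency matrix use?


Adjacency matrix: V x V grid of entries
Space = V^2 = 87^2 = 87 * 87 = 7569


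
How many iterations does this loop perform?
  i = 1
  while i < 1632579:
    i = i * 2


The loop variable doubles each iteration:
i = 1 -> 2 -> 4 -> 8 -> 16 -> 32 -> 64 -> 128 -> 256 -> 512 -> 1024 -> 2048 -> 4096 -> 8192 -> 16384 -> 32768 -> 65536 -> 131072 -> 262144 -> 524288 -> 1048576 -> 2097152 (stop, 2097152 >= 1632579)
Number of doublings = ceil(log2(1632579)) = 21


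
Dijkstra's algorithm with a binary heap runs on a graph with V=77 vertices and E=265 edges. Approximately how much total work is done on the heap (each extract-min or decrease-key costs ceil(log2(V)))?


Dijkstra with a binary heap: each vertex is extracted once, each edge may relax once.
Each heap operation costs O(log V).
V + E = 77 + 265 = 342
ceil(log2(77)) = 7 (since 2^6 = 64 < 77 <= 128 = 2^7)
Total heap work = (V+E) * ceil(log2(V)) = 342 * 7 = 2394


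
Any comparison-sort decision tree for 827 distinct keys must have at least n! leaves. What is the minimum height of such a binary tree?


A binary decision tree of height h has at most 2^h leaves and needs at least n! of them, so h >= ceil(log2(n!)).
827! is far too large to multiply out, so use Stirling's series:
  ln(n!) ~ n ln n - n + (1/2) ln(2 pi n) + 1/(12n)  (error below 1/(360 n^3), negligible here)
  ln(827) = 6.7178047
  n ln n = 827 * 6.7178047 = 5555.6245
  (1/2) ln(2 pi * 827) = (1/2) ln(5196.1942) = 4.2778
  1/(12*827) = 0.0001
  ln(827!) ~ 5555.6245 - 827 + 4.2778 + 0.0001 = 4732.9024
Convert to base 2: log2(827!) = 4732.9024 / ln 2 = 4732.9024 / 0.69314718 = 6828.1348
ceil(6828.1348) = 6829


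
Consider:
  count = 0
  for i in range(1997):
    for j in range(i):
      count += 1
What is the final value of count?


For each i, the inner loop runs i times:
  i=0: inner runs 0 times
  i=1: inner runs 1 time
  i=2: inner runs 2 times
  i=3: inner runs 3 times
  i=4: inner runs 4 times
  i=5: inner runs 5 times
  i=6: inner runs 6 times
  i=7: inner runs 7 times
  ...
Total = 0 + 1 + 2 + ... + 1996 = 1997*(1997-1)/2 = 1993006


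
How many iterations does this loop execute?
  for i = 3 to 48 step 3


The loop variable i takes values starting at 3 and increments by 3 each iteration.
Sequence: i = 3, 6, 9, 12, 15, 18, 21, 24, 27, ...
The upper bound 48 is inclusive, so the count is floor((last - first) / step) + 1:
floor((48 - 3) / 3) + 1 = floor(45/3) + 1 = 15 + 1 = 16


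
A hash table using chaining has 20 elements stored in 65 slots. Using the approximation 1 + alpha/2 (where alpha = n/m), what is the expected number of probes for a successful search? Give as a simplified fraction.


Load factor alpha = n/m = 20/65
Expected probes = 1 + alpha/2 = 1 + 20/(2*65)
= 1 + 20/130
= 130/130 + 20/130
= 150/130
Simplify: 15/13


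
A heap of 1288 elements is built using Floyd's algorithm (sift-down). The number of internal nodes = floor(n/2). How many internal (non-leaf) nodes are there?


Leaf nodes occupy roughly half the array.
Sift-down is called for each internal node, starting from the last one.
Internal nodes = floor(n/2) = floor(1288/2) = 644


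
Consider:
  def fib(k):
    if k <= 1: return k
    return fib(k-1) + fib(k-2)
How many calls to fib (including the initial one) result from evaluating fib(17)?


Let C(m) = total calls to evaluate fib(m). Then C(0)=C(1)=1, and
C(m) = 1 + C(m-1) + C(m-2) for m >= 2.
Build the table (each entry = 1 + previous two):
  C(0) = 1
  C(1) = 1
  C(2) = 1 + 1 + 1 = 3
  C(3) = 1 + 3 + 1 = 5
  C(4) = 1 + 5 + 3 = 9
  C(5) = 1 + 9 + 5 = 15
  C(6) = 1 + 15 + 9 = 25
  C(7) = 1 + 25 + 15 = 41
  C(8) = 1 + 41 + 25 = 67
  C(9) = 1 + 67 + 41 = 109
  C(10) = 1 + 109 + 67 = 177
  C(11) = 1 + 177 + 109 = 287
  C(12) = 1 + 287 + 177 = 465
  C(13) = 1 + 465 + 287 = 753
  C(14) = 1 + 753 + 465 = 1219
  C(15) = 1 + 1219 + 753 = 1973
  C(16) = 1 + 1973 + 1219 = 3193
  C(17) = 1 + 3193 + 1973 = 5167
Total calls for fib(17) = 5167


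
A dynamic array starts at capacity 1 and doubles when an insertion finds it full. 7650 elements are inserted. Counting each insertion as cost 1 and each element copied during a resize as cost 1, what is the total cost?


n = 7650
Insertion costs: 7650
Resizes copy 1, 2, 4, ... up to the largest power of 2 that is <= n-1 = 7649, i.e. 4096.
Copy costs = 1 + 2 + 4 + 8 + 16 + 32 + 64 + 128 + 256 + 512 + 1024 + 2048 + 4096 = 8191
Total = 7650 + 8191 = 15841


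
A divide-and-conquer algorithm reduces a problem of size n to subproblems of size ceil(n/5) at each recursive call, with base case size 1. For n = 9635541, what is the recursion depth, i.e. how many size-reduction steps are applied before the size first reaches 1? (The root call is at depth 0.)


Each step divides the size by 5 (rounding up); after k steps the size is ceil(n/5^k), which equals 1 exactly when 5^k >= n.
So the depth is the smallest k with 5^k >= 9635541, i.e. ceil(log_5(9635541)).
5^9 = 1953125 < 9635541 <= 9765625 = 5^10
Recursion depth = 10


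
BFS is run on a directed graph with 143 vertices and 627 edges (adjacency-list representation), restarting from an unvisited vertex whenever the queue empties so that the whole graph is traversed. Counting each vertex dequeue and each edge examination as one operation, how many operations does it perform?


A full BFS traversal dequeues each vertex exactly once and examines each directed edge exactly once.
V = 143 (vertex processing cost)
E = 627 (edge examination cost)
Total operations proportional to V + E = 143 + 627 = 770


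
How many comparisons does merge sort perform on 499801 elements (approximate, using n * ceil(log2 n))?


Recursion depth: ceil(log2(499801)) = 19
Each recursion level merges n = 499801 elements
Total = 499801 * 19 = 9496219


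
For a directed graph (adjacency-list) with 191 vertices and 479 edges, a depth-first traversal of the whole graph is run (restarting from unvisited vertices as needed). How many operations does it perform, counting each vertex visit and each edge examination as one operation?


A full DFS traversal visits each vertex once and examines each edge once.
V = 191
E = 479
Sum = 191 + 479 = 670


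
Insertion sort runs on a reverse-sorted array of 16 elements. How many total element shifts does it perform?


Sum of shifts = 1 + 2 + 3 + ... + 15
= 16 * 15 / 2
= 240 / 2
= 120


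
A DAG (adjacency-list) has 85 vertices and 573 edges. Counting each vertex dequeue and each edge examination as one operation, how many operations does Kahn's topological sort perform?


V = 85 (vertex processing)
E = 573 (edge processing)
V + E = 85 + 573 = 658


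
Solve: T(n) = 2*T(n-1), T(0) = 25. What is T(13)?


Unrolling:
T(13) = 2*T(12) = 2^2*T(11) = ... = 2^13*T(0)
= 2^13 * 25
= 8192 * 25 = 204800


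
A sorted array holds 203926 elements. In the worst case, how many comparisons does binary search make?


Halving sequence: 203926 -> 101963 -> 50981 -> 25490 -> 12745 -> 6372 -> 3186 -> 1593 -> 796 -> 398 -> 199 -> 99 -> 49 -> 24 -> 12 -> 6 -> 3 -> 1
Number of halvings = 17
Max comparisons = 17 + 1 = 18


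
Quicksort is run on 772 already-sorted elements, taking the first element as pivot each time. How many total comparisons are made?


Sum of comparisons per partition:
771 + 770 + ... + 1 + 0
= 772 * (772 - 1) / 2
= 772 * 771 / 2
= 297606


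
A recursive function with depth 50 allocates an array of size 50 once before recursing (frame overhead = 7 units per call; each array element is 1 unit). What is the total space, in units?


Array allocation: 50 units (allocated once)
Stack frames: 50 deep * 7 per frame = 350 units
Total = 50 + 350 = 400


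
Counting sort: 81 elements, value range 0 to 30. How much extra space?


n = 81 (output array)
k = 31 (count array for 31 distinct values)
Extra space = 81 + 31 = 112


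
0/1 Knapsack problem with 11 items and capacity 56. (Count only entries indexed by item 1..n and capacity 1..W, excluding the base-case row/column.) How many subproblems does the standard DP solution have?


The DP table is indexed by (item, capacity).
Rows: 11 items
Columns: 56 capacity values (1 to W)
Total subproblems = 11 * 56 = 616


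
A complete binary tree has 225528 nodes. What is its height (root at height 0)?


In a complete binary tree, level k holds nodes 2^k .. 2^(k+1)-1 (1-indexed).
Height = floor(log2(n)) = floor(log2(225528)) = 17
Check: 2^17 = 131072 <= 225528 < 262144 = 2^18


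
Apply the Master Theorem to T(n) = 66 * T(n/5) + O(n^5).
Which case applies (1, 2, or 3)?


The Master Theorem: T(n) = a*T(n/b) + O(n^c)
  a = 66, b = 5, c = 5
log_b(a) = log_5(66) ~ 2.603
Compare b^c with a: 5^5 = 3125 > 66, so c > log_b(a).
Since c > log_b(a), Case 3 applies.
T(n) = O(n^5)
Master Theorem case = 3


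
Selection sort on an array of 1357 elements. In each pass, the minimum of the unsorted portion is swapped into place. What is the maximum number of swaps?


Selection sort performs one swap per pass:
  Pass 1: find min in positions 0 to 1356, swap with position 0
  Pass 2: find min in positions 1 to 1356, swap with position 1
  Pass 3: find min in positions 2 to 1356, swap with position 2
  Pass 4: find min in positions 3 to 1356, swap with position 3
  Pass 5: find min in positions 4 to 1356, swap with position 4
  ... (1351 more passes)
Total passes (and swaps) = n - 1 = 1357 - 1 = 1356


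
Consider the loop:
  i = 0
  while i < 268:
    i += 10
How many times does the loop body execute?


Starting at i = 0, each iteration adds 10.
Iterations until i >= 268:
  Iteration 1: i = 0 -> i = 10
  Iteration 2: i = 10 -> i = 20
  Iteration 3: i = 20 -> i = 30
  Iteration 4: i = 30 -> i = 40
  Iteration 5: i = 40 -> i = 50
  Iteration 6: i = 50 -> i = 60
  Iteration 7: i = 60 -> i = 70
  Iteration 8: i = 70 -> i = 80
  ... continuing ...
Total iterations = ceil(268/10) = 27


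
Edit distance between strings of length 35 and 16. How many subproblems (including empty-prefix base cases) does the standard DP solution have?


The table includes base cases (empty prefixes).
Rows: (m+1) = 36
Columns: (n+1) = 17
Total = 36 * 17 = 612


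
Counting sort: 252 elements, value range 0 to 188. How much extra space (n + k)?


n = 252 (output array)
k = 189 (count array for 189 distinct values)
Extra space = 252 + 189 = 441


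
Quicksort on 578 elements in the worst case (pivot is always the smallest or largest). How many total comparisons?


In the worst case, each partition step picks the worst pivot:
  Partition 1: 577 comparisons (n-1 elements to compare)
  Partition 2: 576 comparisons
  Partition 3: 575 comparisons
  Partition 4: 574 comparisons
  Partition 5: 573 comparisons
  ...
  Last partition: 0 comparisons
Total = (n-1) + (n-2) + ... + 1 + 0 = n*(n-1)/2
= 578*577/2 = 166753


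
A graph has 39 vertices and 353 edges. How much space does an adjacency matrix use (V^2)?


Adjacency matrix: V x V grid of entries
Space = V^2 = 39^2 = 39 * 39 = 1521


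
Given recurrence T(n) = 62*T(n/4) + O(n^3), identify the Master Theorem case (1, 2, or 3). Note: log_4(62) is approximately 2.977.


Master Theorem parameters: a=62, b=4, c=3
log_b(a) = 2.977
Compare b^c with a: 4^3 = 64 > 62, so c > log_b(a).
Comparing c=3 vs log_b(a)=2.977:
3 > 2.977 => Case 3
Result: T(n) = O(n^3)
Master Theorem case = 3


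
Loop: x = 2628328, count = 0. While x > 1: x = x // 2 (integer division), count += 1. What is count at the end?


The variable x halves each step:
x = 2628328 -> 1314164 -> 657082 -> 328541 -> 164270 -> 82135 -> 41067 -> 20533 -> 10266 -> 5133 -> 2566 -> 1283 -> 641 -> 320 -> 160 -> 80 -> 40 -> 20 -> 10 -> 5 -> 2 -> 1
Number of halvings = floor(log2(2628328)) = 21


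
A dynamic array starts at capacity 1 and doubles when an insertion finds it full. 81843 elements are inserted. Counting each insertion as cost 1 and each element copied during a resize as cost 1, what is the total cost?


n = 81843
Insertion costs: 81843
Resizes copy 1, 2, 4, ... up to the largest power of 2 that is <= n-1 = 81842, i.e. 65536.
Copy costs = 1 + 2 + 4 + 8 + 16 + 32 + 64 + 128 + 256 + 512 + 1024 + 2048 + 4096 + 8192 + 16384 + 32768 + 65536 = 131071
Total = 81843 + 131071 = 212914
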